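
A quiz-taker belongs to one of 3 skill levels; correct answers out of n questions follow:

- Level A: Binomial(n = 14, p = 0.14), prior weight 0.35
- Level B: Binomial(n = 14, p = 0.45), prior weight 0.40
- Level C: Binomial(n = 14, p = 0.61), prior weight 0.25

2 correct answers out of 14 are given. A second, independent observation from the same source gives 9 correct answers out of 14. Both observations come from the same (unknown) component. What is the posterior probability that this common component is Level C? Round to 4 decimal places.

Posterior ∝ prior × likelihood, so P(k | x) ∝ π_k f_k(x); normalise over all components.
Since both observations come from the same component, the likelihood for component k is f_k(x₁)·f_k(x₂).
  p_A = [C(14,2)·0.14^2·0.86^12 = 91·0.0196·0.163675 = 0.29193] × [1.94585e-05] = 5.68051e-06
  p_B = [C(14,2)·0.45^2·0.55^12 = 91·0.2025·0.000766218 = 0.0141195] × [0.0762413] = 0.00107649
  p_C = [C(14,2)·0.61^2·0.39^12 = 91·0.3721·1.23816e-05 = 0.000419253] × [0.21123] = 8.85589e-05
Prior × likelihood for each component:
  π_A·p_A = 0.35 × 5.68051e-06 = 1.98818e-06
  π_B·p_B = 0.40 × 0.00107649 = 0.000430595
  π_C·p_C = 0.25 × 8.85589e-05 = 2.21397e-05
Denominator: 1.98818e-06 + 0.000430595 + 2.21397e-05 = 0.000454723
So the posterior for Level C is 2.21397e-05 / 0.000454723 ≈ 0.0487.

0.0487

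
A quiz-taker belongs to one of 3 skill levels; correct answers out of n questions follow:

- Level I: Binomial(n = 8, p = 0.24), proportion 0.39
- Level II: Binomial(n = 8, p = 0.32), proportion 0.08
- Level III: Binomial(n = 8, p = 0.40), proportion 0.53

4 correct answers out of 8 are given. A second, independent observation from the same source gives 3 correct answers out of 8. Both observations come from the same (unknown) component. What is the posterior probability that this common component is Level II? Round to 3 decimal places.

0.077

Apply Bayes' rule: the posterior for each component is proportional to its prior times its likelihood at x.
Since both observations come from the same component, the likelihood for component k is f_k(x₁)·f_k(x₂).
  L_I = [0.0774814] × [0.196286] = 0.0152085
  L_II = [0.15694] × [0.266798] = 0.0418713
  L_III = [0.232243] × [0.278692] = 0.0647243
Prior × likelihood for each component:
  π_I·L_I = 0.39 × 0.0152085 = 0.00593132
  π_II·L_II = 0.08 × 0.0418713 = 0.0033497
  π_III·L_III = 0.53 × 0.0647243 = 0.0343039
Marginal: 0.00593132 + 0.0033497 + 0.0343039 = 0.0435849
Responsibility of Level II: 0.0033497 / 0.0435849 ≈ 0.077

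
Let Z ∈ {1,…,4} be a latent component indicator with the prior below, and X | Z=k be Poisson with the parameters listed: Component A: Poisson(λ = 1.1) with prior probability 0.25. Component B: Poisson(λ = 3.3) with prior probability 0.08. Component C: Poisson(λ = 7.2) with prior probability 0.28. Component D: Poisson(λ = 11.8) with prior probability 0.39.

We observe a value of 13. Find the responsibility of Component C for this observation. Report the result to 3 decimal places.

0.104

By Bayes' theorem, P(k | x) = π_k f_k(x) / Σ_j π_j f_j(x).
Evaluate each component's likelihood at the observed value:
  L_A = e^(−1.1)·1.1^13/13! = 1.84544e-10
  L_B = e^(−3.3)·3.3^13/13! = 3.26009e-05
  L_C = e^(−7.2)·7.2^13/13! = 0.0167541
  L_D = e^(−11.8)·11.8^13/13! = 0.103636
Multiply by the mixture weights:
  π_A·L_A = 0.25 × 1.84544e-10 = 4.61361e-11
  π_B·L_B = 0.08 × 3.26009e-05 = 2.60807e-06
  π_C·L_C = 0.28 × 0.0167541 = 0.00469116
  π_D·L_D = 0.39 × 0.103636 = 0.0404181
Evidence: 4.61361e-11 + 2.60807e-06 + 0.00469116 + 0.0404181 = 0.0451118
P(Component C | data) ≈ 0.104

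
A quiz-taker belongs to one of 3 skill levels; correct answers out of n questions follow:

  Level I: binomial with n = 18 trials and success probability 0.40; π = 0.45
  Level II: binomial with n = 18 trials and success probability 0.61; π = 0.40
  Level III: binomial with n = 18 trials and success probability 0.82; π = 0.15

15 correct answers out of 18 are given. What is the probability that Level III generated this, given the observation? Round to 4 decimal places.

0.7558

P(component k | x) = P(Z=k)·f_k(x) / marginal(x), where marginal(x) = Σ_j P(Z=j)·f_j(x).
Binomial probabilities:
  p_I = 0.000189253
  p_II = 0.029163
  p_III = 0.242502
Multiply by the mixture weights:
  P(Z=I)·p_I = 0.45 × 0.000189253 = 8.5164e-05
  P(Z=II)·p_II = 0.40 × 0.029163 = 0.0116652
  P(Z=III)·p_III = 0.15 × 0.242502 = 0.0363753
Denominator: 8.5164e-05 + 0.0116652 + 0.0363753 = 0.0481257
Responsibility of Level III: 0.0363753 / 0.0481257 ≈ 0.7558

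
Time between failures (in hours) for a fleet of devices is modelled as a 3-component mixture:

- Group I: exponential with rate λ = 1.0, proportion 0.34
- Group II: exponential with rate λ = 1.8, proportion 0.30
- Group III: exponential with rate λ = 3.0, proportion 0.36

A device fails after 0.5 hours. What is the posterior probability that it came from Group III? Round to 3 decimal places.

P(component k | x) = π_k·f_k(x) / marginal(x), where marginal(x) = Σ_j π_j·f_j(x).
Exponential densities:
  p_I = 0.606531
  p_II = 0.731825
  p_III = 0.66939
Multiply by the mixture weights:
  π_I·p_I = 0.34 × 0.606531 = 0.20622
  π_II·p_II = 0.30 × 0.731825 = 0.219548
  π_III·p_III = 0.36 × 0.66939 = 0.240981
Evidence: 0.20622 + 0.219548 + 0.240981 = 0.666749
Responsibility of Group III: 0.240981 / 0.666749 ≈ 0.361

0.361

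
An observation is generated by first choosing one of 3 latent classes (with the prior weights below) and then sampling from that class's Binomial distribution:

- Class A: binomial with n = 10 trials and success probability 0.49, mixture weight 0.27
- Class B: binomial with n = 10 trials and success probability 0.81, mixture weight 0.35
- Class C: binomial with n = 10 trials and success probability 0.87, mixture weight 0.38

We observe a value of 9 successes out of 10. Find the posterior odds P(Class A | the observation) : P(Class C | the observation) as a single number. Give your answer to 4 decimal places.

Only the two components matter; the odds are (P(Z=i) f_i(x)) / (P(Z=j) f_j(x)).
Evaluate each component's likelihood at the observed value:
  f_A = C(10,9)·0.49^9·0.51^1 = 10·0.00162841·0.51 = 0.00830491
  f_B = C(10,9)·0.81^9·0.19^1 = 10·0.150095·0.19 = 0.28518
  f_C = C(10,9)·0.87^9·0.13^1 = 10·0.285544·0.13 = 0.371207
0.00224233 / 0.141059 ≈ 0.0159

0.0159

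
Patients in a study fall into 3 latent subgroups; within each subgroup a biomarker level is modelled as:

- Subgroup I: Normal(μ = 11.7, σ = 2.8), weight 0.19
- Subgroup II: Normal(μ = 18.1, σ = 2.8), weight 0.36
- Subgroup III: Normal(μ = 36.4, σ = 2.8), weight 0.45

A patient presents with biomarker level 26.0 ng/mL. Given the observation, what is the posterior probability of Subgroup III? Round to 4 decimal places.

The responsibility of component k is P(Z=k) f_k(x) divided by Σ_j P(Z=j) f_j(x).
Component likelihoods at x = 26.0 ng/mL:
  L_I = 3.08973e-07
  L_II = 0.00266171
  L_III = 0.000143882
Weight by the priors:
  P(Z=I)·L_I = 0.19 × 3.08973e-07 = 5.87049e-08
  P(Z=II)·L_II = 0.36 × 0.00266171 = 0.000958215
  P(Z=III)·L_III = 0.45 × 0.000143882 = 6.47469e-05
Sum: 5.87049e-08 + 0.000958215 + 6.47469e-05 = 0.00102302
P(Subgroup III | 26.0 ng/mL) ≈ 0.0633

0.0633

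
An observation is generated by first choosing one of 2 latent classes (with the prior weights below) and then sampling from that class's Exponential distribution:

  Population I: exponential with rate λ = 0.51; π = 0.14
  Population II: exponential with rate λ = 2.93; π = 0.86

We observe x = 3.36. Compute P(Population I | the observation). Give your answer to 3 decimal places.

0.990

Apply Bayes' rule: the posterior for each component is proportional to its prior times its likelihood at x.
Exponential densities:
  L_I = 0.0919101
  L_II = 0.000155355
Unnormalised posteriors:
  π_I·L_I = 0.14 × 0.0919101 = 0.0128674
  π_II·L_II = 0.86 × 0.000155355 = 0.000133605
Evidence: 0.0128674 + 0.000133605 = 0.013001
So the posterior for Population I is 0.0128674 / 0.013001 ≈ 0.990.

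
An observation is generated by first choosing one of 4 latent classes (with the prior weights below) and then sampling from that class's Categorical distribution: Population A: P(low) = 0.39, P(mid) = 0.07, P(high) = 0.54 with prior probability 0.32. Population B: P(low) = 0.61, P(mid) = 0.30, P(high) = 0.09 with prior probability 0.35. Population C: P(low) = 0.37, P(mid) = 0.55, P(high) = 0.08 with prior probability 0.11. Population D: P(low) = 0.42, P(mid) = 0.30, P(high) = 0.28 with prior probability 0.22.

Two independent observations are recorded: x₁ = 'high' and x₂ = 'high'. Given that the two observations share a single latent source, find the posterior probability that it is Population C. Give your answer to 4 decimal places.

Posterior ∝ prior × likelihood, so P(k | x) ∝ w_k f_k(x); normalise over all components.
Since both observations come from the same component, the likelihood for component k is f_k(x₁)·f_k(x₂).
  p_A = [P(high | comp) = 0.54] × [0.54] = 0.2916
  p_B = [P(high | comp) = 0.09] × [0.09] = 0.0081
  p_C = [P(high | comp) = 0.08] × [0.08] = 0.0064
  p_D = [P(high | comp) = 0.28] × [0.28] = 0.0784
Weight by the priors:
  w_A·p_A = 0.32 × 0.2916 = 0.093312
  w_B·p_B = 0.35 × 0.0081 = 0.002835
  w_C·p_C = 0.11 × 0.0064 = 0.000704
  w_D·p_D = 0.22 × 0.0784 = 0.017248
Marginal: 0.093312 + 0.002835 + 0.000704 + 0.017248 = 0.114099
P(Population C | x₁, x₂) ≈ 0.0062

0.0062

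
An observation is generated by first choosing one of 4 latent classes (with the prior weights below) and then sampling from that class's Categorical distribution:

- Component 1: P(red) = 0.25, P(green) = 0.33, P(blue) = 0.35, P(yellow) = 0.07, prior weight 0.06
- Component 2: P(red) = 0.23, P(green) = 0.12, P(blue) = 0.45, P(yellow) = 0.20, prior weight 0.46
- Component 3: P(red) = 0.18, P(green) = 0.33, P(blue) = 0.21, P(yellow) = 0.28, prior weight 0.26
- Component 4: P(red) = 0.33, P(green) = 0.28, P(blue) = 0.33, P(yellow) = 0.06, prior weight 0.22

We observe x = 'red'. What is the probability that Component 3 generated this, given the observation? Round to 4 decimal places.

0.1948

By Bayes' theorem, P(k | x) = π_k f_k(x) / Σ_j π_j f_j(x).
Component likelihoods at x = 'red':
  f_1 = 0.25
  f_2 = 0.23
  f_3 = 0.18
  f_4 = 0.33
Multiply by the mixture weights:
  π_1·f_1 = 0.06 × 0.25 = 0.015
  π_2·f_2 = 0.46 × 0.23 = 0.1058
  π_3·f_3 = 0.26 × 0.18 = 0.0468
  π_4·f_4 = 0.22 × 0.33 = 0.0726
Sum: 0.015 + 0.1058 + 0.0468 + 0.0726 = 0.2402
So the posterior for Component 3 is 0.0468 / 0.2402 ≈ 0.1948.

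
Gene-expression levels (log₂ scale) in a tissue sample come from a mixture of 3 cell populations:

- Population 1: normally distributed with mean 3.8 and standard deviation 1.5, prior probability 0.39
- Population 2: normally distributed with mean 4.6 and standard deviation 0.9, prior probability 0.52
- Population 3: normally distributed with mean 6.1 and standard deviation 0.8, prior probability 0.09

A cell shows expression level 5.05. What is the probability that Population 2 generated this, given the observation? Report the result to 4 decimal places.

By Bayes' theorem, P(k | x) = P(Z=k) f_k(x) / Σ_j P(Z=j) f_j(x).
Normal densities:
  f_1 = 0.187941
  f_2 = 0.391184
  f_3 = 0.210741
Weight by the priors:
  P(Z=1)·f_1 = 0.39 × 0.187941 = 0.0732971
  P(Z=2)·f_2 = 0.52 × 0.391184 = 0.203416
  P(Z=3)·f_3 = 0.09 × 0.210741 = 0.0189667
Denominator: 0.0732971 + 0.203416 + 0.0189667 = 0.295679
So the posterior for Population 2 is 0.203416 / 0.295679 ≈ 0.6880.

0.6880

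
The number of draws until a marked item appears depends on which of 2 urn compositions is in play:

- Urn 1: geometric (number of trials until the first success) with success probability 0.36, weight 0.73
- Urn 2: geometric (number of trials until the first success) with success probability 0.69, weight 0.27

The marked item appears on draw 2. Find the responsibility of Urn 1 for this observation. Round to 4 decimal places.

By Bayes' theorem, P(k | x) = π_k f_k(x) / Σ_j π_j f_j(x).
Component likelihoods at x = 2:
  p_1 = 0.2304
  p_2 = 0.2139
Unnormalised posteriors:
  π_1·p_1 = 0.73 × 0.2304 = 0.168192
  π_2·p_2 = 0.27 × 0.2139 = 0.057753
Marginal: 0.168192 + 0.057753 = 0.225945
P(Urn 1 | x) ≈ 0.7444

0.7444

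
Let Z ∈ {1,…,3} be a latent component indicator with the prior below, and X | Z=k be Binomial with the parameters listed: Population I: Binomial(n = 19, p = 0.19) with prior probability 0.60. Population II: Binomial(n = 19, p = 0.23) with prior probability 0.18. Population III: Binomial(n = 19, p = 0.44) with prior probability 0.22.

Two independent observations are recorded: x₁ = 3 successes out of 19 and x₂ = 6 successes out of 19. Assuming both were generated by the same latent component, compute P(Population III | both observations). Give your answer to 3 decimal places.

Apply Bayes' rule: the posterior for each component is proportional to its prior times its likelihood at x.
Since both observations come from the same component, the likelihood for component k is f_k(x₁)·f_k(x₂).
  L_I = [0.228215] × [0.0824724] = 0.0188215
  L_II = [0.180036] × [0.134347] = 0.0241873
  L_III = [0.0077213] × [0.104868] = 0.000809716
Multiply by the mixture weights:
  P(Z=I)·L_I = 0.60 × 0.0188215 = 0.0112929
  P(Z=II)·L_II = 0.18 × 0.0241873 = 0.00435371
  P(Z=III)·L_III = 0.22 × 0.000809716 = 0.000178137
Marginal: 0.0112929 + 0.00435371 + 0.000178137 = 0.0158247
P(Population III | data) = 0.000178137 / 0.0158247 ≈ 0.011

0.011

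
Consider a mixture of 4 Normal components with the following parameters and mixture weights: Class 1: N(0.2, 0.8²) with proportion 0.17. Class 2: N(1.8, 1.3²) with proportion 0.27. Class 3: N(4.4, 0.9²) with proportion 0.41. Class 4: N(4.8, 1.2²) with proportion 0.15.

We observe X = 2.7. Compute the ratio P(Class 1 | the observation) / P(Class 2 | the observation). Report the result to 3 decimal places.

Only the two components matter; the odds are (P(Z=i) f_i(x)) / (P(Z=j) f_j(x)).
Component likelihoods at x = 2.7:
  p_1 = (1/(0.8·√(2π)))·exp(−(2.7−0.2)²/(2·0.8²)) = 0.498678·exp(-4.88281) = 0.00377782
  p_2 = (1/(1.3·√(2π)))·exp(−(2.7−1.8)²/(2·1.3²)) = 0.306879·exp(-0.23964) = 0.241485
  p_3 = (1/(0.9·√(2π)))·exp(−(2.7−4.4)²/(2·0.9²)) = 0.443269·exp(-1.78395) = 0.0744574
  p_4 = (1/(1.2·√(2π)))·exp(−(2.7−4.8)²/(2·1.2²)) = 0.332452·exp(-1.53125) = 0.0718978
0.00064223 / 0.065201 ≈ 0.010

0.010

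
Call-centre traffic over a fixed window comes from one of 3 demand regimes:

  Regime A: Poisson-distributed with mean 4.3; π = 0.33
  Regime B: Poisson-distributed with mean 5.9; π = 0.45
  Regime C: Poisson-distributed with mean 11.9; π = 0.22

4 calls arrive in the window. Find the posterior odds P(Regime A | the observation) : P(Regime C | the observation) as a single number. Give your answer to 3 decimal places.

Since P(k|x) ∝ π_k f_k(x), the posterior odds are π_i f_i(x) / (π_j f_j(x)).
Component likelihoods at x = 4 calls:
  L_A = e^(−4.3)·4.3^4/4! = 0.193284
  L_B = e^(−5.9)·5.9^4/4! = 0.138312
  L_C = e^(−11.9)·11.9^4/4! = 0.00567378
Odds = (0.33/0.22) × (0.193284/0.00567378) = 1.5 × 34.0662 ≈ 51.099

51.099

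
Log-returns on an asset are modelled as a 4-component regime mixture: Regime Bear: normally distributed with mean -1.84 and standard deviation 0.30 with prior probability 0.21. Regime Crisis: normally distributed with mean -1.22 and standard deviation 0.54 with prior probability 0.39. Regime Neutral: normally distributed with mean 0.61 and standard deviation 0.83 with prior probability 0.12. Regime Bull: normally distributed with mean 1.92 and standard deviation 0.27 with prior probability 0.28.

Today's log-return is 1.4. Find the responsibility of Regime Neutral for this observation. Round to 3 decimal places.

By Bayes' theorem, P(k | x) = π_k f_k(x) / Σ_j π_j f_j(x).
Normal densities:
  p_Bear = (1/(0.30·√(2π)))·exp(−(1.4−-1.84)²/(2·0.30²)) = 1.329808·exp(-58.32000) = 6.24791e-26
  p_Crisis = (1/(0.54·√(2π)))·exp(−(1.4−-1.22)²/(2·0.54²)) = 0.738782·exp(-11.77023) = 5.71175e-06
  p_Neutral = (1/(0.83·√(2π)))·exp(−(1.4−0.61)²/(2·0.83²)) = 0.480653·exp(-0.45297) = 0.30557
  p_Bull = (1/(0.27·√(2π)))·exp(−(1.4−1.92)²/(2·0.27²)) = 1.477564·exp(-1.85460) = 0.231263
Unnormalised posteriors:
  π_Bear·p_Bear = 0.21 × 6.24791e-26 = 1.31206e-26
  π_Crisis·p_Crisis = 0.39 × 5.71175e-06 = 2.22758e-06
  π_Neutral·p_Neutral = 0.12 × 0.30557 = 0.0366684
  π_Bull·p_Bull = 0.28 × 0.231263 = 0.0647536
Evidence: 1.31206e-26 + 2.22758e-06 + 0.0366684 + 0.0647536 = 0.101424
P(Regime Neutral | the observation) ≈ 0.362

0.362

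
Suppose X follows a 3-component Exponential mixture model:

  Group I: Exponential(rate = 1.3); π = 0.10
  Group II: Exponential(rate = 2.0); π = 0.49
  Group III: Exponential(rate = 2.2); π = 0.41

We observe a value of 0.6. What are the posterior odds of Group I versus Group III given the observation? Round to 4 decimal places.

0.2473

Posterior odds = (π_i f_i(x)) / (π_j f_j(x)); the normalising sum cancels.
Exponential densities:
  f_I = 1.3·e^(−1.3·0.6) = 1.3·e^(−0.7800) = 0.595928
  f_II = 2.0·e^(−2.0·0.6) = 2.0·e^(−1.2000) = 0.602388
  f_III = 2.2·e^(−2.2·0.6) = 2.2·e^(−1.3200) = 0.587698
Odds = (0.10/0.41) × (0.595928/0.587698) = 0.243902 × 1.014 ≈ 0.2473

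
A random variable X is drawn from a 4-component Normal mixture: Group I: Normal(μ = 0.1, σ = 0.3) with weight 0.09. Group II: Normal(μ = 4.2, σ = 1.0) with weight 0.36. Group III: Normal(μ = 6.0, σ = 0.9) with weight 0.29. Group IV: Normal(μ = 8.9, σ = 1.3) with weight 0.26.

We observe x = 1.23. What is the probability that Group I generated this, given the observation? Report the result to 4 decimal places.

0.0539

The responsibility of component k is π_k f_k(x) divided by Σ_j π_j f_j(x).
Normal densities:
  f_I = (1/(0.3·√(2π)))·exp(−(1.23−0.1)²/(2·0.3²)) = 1.329808·exp(-7.09389) = 0.00110396
  f_II = (1/(1.0·√(2π)))·exp(−(1.23−4.2)²/(2·1.0²)) = 0.398942·exp(-4.41045) = 0.00484703
  f_III = (1/(0.9·√(2π)))·exp(−(1.23−6.0)²/(2·0.9²)) = 0.443269·exp(-14.04500) = 3.52372e-07
  f_IV = (1/(1.3·√(2π)))·exp(−(1.23−8.9)²/(2·1.3²)) = 0.306879·exp(-17.40500) = 8.47366e-09
Unnormalised posteriors:
  π_I·f_I = 0.09 × 0.00110396 = 9.93561e-05
  π_II·f_II = 0.36 × 0.00484703 = 0.00174493
  π_III·f_III = 0.29 × 3.52372e-07 = 1.02188e-07
  π_IV·f_IV = 0.26 × 8.47366e-09 = 2.20315e-09
Normaliser: 9.93561e-05 + 0.00174493 + 1.02188e-07 + 2.20315e-09 = 0.00184439
So the posterior for Group I is 9.93561e-05 / 0.00184439 ≈ 0.0539.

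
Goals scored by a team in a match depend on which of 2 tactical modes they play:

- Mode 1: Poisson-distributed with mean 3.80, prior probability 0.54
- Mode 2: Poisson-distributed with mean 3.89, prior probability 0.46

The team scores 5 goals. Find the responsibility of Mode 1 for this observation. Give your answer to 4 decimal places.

0.5333

By Bayes' theorem, P(k | x) = P(Z=k) f_k(x) / Σ_j P(Z=j) f_j(x).
Evaluate each component's likelihood at the observed value:
  f_1 = 0.147713
  f_2 = 0.151761
Unnormalised posteriors:
  P(Z=1)·f_1 = 0.54 × 0.147713 = 0.0797648
  P(Z=2)·f_2 = 0.46 × 0.151761 = 0.0698102
Sum: 0.0797648 + 0.0698102 = 0.149575
Responsibility of Mode 1: 0.0797648 / 0.149575 ≈ 0.5333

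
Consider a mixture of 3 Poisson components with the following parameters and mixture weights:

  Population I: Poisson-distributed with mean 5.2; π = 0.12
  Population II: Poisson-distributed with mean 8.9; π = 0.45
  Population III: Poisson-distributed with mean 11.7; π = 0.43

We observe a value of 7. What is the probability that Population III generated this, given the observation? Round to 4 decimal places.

0.2397

Apply Bayes' rule: the posterior for each component is proportional to its prior times its likelihood at x.
Evaluate each component's likelihood at the observed value:
  L_I = e^(−5.2)·5.2^7/7! = 0.112528
  L_II = e^(−8.9)·8.9^7/7! = 0.119696
  L_III = e^(−11.7)·11.7^7/7! = 0.0493884
Weight by the priors:
  π_I·L_I = 0.12 × 0.112528 = 0.0135034
  π_II·L_II = 0.45 × 0.119696 = 0.0538631
  π_III·L_III = 0.43 × 0.0493884 = 0.021237
Evidence: 0.0135034 + 0.0538631 + 0.021237 = 0.0886035
P(Population III | x) ≈ 0.2397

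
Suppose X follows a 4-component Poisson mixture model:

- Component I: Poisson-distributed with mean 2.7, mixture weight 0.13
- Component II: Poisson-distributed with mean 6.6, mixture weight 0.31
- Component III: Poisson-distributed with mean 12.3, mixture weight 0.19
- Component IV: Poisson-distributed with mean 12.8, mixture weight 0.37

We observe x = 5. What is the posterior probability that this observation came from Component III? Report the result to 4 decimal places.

0.0342

Apply Bayes' rule: the posterior for each component is proportional to its prior times its likelihood at x.
Evaluate each component's likelihood at the observed value:
  L_I = e^(−2.7)·2.7^5/5! = 0.0803605
  L_II = e^(−6.6)·6.6^5/5! = 0.141969
  L_III = e^(−12.3)·12.3^5/5! = 0.0106788
  L_IV = e^(−12.8)·12.8^5/5! = 0.00790495
Multiply by the mixture weights:
  w_I·L_I = 0.13 × 0.0803605 = 0.0104469
  w_II·L_II = 0.31 × 0.141969 = 0.0440105
  w_III·L_III = 0.19 × 0.0106788 = 0.00202897
  w_IV·L_IV = 0.37 × 0.00790495 = 0.00292483
Denominator: 0.0104469 + 0.0440105 + 0.00202897 + 0.00292483 = 0.0594112
P(Component III | the observation) = 0.00202897 / 0.0594112 ≈ 0.0342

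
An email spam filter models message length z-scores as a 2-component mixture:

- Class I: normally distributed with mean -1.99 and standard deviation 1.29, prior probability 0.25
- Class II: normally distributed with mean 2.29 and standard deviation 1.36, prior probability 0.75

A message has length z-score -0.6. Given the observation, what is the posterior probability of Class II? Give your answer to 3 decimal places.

P(component k | x) = π_k·f_k(x) / marginal(x), where marginal(x) = Σ_j π_j·f_j(x).
Evaluate each component's likelihood at the observed value:
  f_I = 0.173062
  f_II = 0.0306772
Weight by the priors:
  π_I·f_I = 0.25 × 0.173062 = 0.0432655
  π_II·f_II = 0.75 × 0.0306772 = 0.0230079
Evidence: 0.0432655 + 0.0230079 = 0.0662734
P(Class II | data) = 0.0230079 / 0.0662734 ≈ 0.347

0.347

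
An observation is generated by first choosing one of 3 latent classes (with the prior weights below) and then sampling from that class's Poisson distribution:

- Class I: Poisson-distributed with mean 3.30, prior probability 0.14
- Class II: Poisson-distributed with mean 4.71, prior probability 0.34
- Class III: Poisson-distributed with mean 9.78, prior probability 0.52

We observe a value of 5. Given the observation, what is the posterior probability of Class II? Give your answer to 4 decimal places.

0.6040

Apply Bayes' rule: the posterior for each component is proportional to its prior times its likelihood at x.
Evaluate each component's likelihood at the observed value:
  p_I = 0.120286
  p_II = 0.173939
  p_III = 0.0421806
Prior × likelihood for each component:
  π_I·p_I = 0.14 × 0.120286 = 0.0168401
  π_II·p_II = 0.34 × 0.173939 = 0.0591392
  π_III·p_III = 0.52 × 0.0421806 = 0.0219339
Denominator: 0.0168401 + 0.0591392 + 0.0219339 = 0.0979132
P(Class II | data) = 0.0591392 / 0.0979132 ≈ 0.6040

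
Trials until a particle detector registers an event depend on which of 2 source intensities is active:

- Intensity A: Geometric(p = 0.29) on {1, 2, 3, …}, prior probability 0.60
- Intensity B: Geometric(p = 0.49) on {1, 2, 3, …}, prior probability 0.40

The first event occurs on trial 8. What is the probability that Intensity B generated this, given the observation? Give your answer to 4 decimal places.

0.1000

P(component k | x) = π_k·f_k(x) / marginal(x), where marginal(x) = Σ_j π_j·f_j(x).
Component likelihoods at x = 8:
  f_A = 0.0263758
  f_B = 0.00439731
Prior × likelihood for each component:
  π_A·f_A = 0.60 × 0.0263758 = 0.0158255
  π_B·f_B = 0.40 × 0.00439731 = 0.00175892
Sum: 0.0158255 + 0.00175892 = 0.0175844
P(Intensity B | 8) ≈ 0.1000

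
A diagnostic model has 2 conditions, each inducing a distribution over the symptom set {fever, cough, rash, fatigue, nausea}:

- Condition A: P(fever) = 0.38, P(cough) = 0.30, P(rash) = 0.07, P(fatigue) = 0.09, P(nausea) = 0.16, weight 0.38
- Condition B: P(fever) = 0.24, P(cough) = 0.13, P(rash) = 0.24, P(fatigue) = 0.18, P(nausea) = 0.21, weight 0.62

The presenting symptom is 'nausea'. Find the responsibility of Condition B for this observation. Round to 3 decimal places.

By Bayes' theorem, P(k | x) = π_k f_k(x) / Σ_j π_j f_j(x).
Evaluate each component's likelihood at the observed value:
  L_A = P(nausea | comp) = 0.16
  L_B = P(nausea | comp) = 0.21
Weight by the priors:
  π_A·L_A = 0.38 × 0.16 = 0.0608
  π_B·L_B = 0.62 × 0.21 = 0.1302
Evidence: 0.0608 + 0.1302 = 0.191
Responsibility of Condition B: 0.1302 / 0.191 ≈ 0.682

0.682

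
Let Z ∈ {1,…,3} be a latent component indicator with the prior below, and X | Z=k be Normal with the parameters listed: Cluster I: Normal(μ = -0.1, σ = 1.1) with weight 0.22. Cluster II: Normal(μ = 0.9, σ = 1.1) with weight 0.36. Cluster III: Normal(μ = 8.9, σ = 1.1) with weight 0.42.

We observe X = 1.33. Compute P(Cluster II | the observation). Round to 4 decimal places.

P(component k | x) = π_k·f_k(x) / marginal(x), where marginal(x) = Σ_j π_j·f_j(x).
Evaluate each component's likelihood at the observed value:
  p_I = 0.15579
  p_II = 0.335997
  p_III = 1.88603e-11
Multiply by the mixture weights:
  π_I·p_I = 0.22 × 0.15579 = 0.0342737
  π_II·p_II = 0.36 × 0.335997 = 0.120959
  π_III·p_III = 0.42 × 1.88603e-11 = 7.92135e-12
Sum: 0.0342737 + 0.120959 + 7.92135e-12 = 0.155233
Responsibility of Cluster II: 0.120959 / 0.155233 ≈ 0.7792

0.7792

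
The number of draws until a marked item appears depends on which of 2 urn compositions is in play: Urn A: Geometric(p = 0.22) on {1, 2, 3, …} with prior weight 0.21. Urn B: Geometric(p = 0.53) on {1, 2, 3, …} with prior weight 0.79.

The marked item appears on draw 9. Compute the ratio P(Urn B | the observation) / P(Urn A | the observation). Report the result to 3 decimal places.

0.158

Only the two components matter; the odds are (π_i f_i(x)) / (π_j f_j(x)).
Geometric probabilities:
  f_A = 0.0301425
  f_B = 0.001262
0.000996979 / 0.00632993 ≈ 0.158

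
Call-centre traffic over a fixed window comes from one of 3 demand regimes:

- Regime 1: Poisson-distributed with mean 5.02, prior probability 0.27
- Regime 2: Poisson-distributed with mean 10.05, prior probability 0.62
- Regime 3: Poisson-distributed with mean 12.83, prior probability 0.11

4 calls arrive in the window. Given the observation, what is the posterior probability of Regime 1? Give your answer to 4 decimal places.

0.8011

Apply Bayes' rule: the posterior for each component is proportional to its prior times its likelihood at x.
Poisson probabilities:
  L_1 = e^(−5.02)·5.02^4/4! = 0.174761
  L_2 = e^(−10.05)·10.05^4/4! = 0.0183567
  L_3 = e^(−12.83)·12.83^4/4! = 0.0030248
Unnormalised posteriors:
  w_1·L_1 = 0.27 × 0.174761 = 0.0471856
  w_2·L_2 = 0.62 × 0.0183567 = 0.0113811
  w_3·L_3 = 0.11 × 0.0030248 = 0.000332728
Denominator: 0.0471856 + 0.0113811 + 0.000332728 = 0.0588994
P(Regime 1 | the observation) ≈ 0.8011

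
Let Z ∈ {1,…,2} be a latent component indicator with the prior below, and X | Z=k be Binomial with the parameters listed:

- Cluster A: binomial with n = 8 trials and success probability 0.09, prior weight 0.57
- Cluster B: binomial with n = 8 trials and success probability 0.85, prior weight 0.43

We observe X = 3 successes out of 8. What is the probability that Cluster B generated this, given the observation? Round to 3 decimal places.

0.072

By Bayes' theorem, P(k | x) = π_k f_k(x) / Σ_j π_j f_j(x).
Binomial probabilities:
  p_A = C(8,3)·0.09^3·0.91^5 = 56·0.000729·0.624032 = 0.0254755
  p_B = C(8,3)·0.85^3·0.15^5 = 56·0.614125·7.59375e-05 = 0.00261157
Prior × likelihood for each component:
  π_A·p_A = 0.57 × 0.0254755 = 0.014521
  π_B·p_B = 0.43 × 0.00261157 = 0.00112297
Sum: 0.014521 + 0.00112297 = 0.015644
Responsibility of Cluster B: 0.00112297 / 0.015644 ≈ 0.072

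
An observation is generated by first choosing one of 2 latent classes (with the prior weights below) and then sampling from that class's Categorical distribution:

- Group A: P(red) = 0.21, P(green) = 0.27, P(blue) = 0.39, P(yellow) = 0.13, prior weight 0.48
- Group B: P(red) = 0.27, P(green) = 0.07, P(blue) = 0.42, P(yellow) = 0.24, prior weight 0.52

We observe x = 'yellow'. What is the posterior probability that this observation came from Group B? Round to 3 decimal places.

P(component k | x) = w_k·f_k(x) / marginal(x), where marginal(x) = Σ_j w_j·f_j(x).
Categorical probabilities:
  f_A = P(yellow | comp) = 0.13
  f_B = P(yellow | comp) = 0.24
Unnormalised posteriors:
  w_A·f_A = 0.48 × 0.13 = 0.0624
  w_B·f_B = 0.52 × 0.24 = 0.1248
Normaliser: 0.0624 + 0.1248 = 0.1872
Responsibility of Group B: 0.1248 / 0.1872 ≈ 0.667

0.667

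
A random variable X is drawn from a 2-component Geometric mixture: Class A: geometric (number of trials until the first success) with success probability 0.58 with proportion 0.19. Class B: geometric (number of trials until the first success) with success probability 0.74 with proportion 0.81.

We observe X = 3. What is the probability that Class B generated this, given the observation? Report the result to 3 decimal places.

0.676

By Bayes' theorem, P(k | x) = π_k f_k(x) / Σ_j π_j f_j(x).
Evaluate each component's likelihood at the observed value:
  p_A = 0.102312
  p_B = 0.050024
Weight by the priors:
  π_A·p_A = 0.19 × 0.102312 = 0.0194393
  π_B·p_B = 0.81 × 0.050024 = 0.0405194
Denominator: 0.0194393 + 0.0405194 = 0.0599587
P(Class B | 3) ≈ 0.676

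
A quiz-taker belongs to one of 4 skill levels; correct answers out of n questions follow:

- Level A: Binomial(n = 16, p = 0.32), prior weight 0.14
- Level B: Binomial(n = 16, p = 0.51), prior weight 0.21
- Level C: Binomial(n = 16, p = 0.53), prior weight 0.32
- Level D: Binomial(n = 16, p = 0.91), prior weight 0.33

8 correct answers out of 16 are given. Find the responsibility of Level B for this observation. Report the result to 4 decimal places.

0.3696

The responsibility of component k is P(Z=k) f_k(x) divided by Σ_j P(Z=j) f_j(x).
Component likelihoods at x = 8 correct answers out of 16:
  L_A = 0.0646919
  L_B = 0.195753
  L_C = 0.190796
  L_D = 2.60525e-05
Unnormalised posteriors:
  P(Z=A)·L_A = 0.14 × 0.0646919 = 0.00905686
  P(Z=B)·L_B = 0.21 × 0.195753 = 0.0411081
  P(Z=C)·L_C = 0.32 × 0.190796 = 0.0610546
  P(Z=D)·L_D = 0.33 × 2.60525e-05 = 8.59733e-06
Denominator: 0.00905686 + 0.0411081 + 0.0610546 + 8.59733e-06 = 0.111228
So the posterior for Level B is 0.0411081 / 0.111228 ≈ 0.3696.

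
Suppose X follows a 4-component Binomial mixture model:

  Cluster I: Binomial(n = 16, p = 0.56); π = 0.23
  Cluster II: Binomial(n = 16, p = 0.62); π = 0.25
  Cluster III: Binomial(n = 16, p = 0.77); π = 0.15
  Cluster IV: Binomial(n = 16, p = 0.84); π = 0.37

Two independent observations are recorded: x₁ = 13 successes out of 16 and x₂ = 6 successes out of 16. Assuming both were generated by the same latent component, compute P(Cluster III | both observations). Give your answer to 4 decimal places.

0.0276

By Bayes' theorem, P(k | x) = P(Z=k) f_k(x) / Σ_j P(Z=j) f_j(x).
Since both observations come from the same component, the likelihood for component k is f_k(x₁)·f_k(x₂).
  p_I = [0.0254092] × [0.0671706] = 0.00170675
  p_II = [0.0614654] × [0.0285568] = 0.00175526
  p_III = [0.227903] × [0.000691428] = 0.000157579
  p_IV = [0.237782] × [3.09314e-05] = 7.35493e-06
Prior × likelihood for each component:
  P(Z=I)·p_I = 0.23 × 0.00170675 = 0.000392552
  P(Z=II)·p_II = 0.25 × 0.00175526 = 0.000438814
  P(Z=III)·p_III = 0.15 × 0.000157579 = 2.36368e-05
  P(Z=IV)·p_IV = 0.37 × 7.35493e-06 = 2.72132e-06
Denominator: 0.000392552 + 0.000438814 + 2.36368e-05 + 2.72132e-06 = 0.000857725
P(Cluster III | x₁,x₂) = 2.36368e-05 / 0.000857725 ≈ 0.0276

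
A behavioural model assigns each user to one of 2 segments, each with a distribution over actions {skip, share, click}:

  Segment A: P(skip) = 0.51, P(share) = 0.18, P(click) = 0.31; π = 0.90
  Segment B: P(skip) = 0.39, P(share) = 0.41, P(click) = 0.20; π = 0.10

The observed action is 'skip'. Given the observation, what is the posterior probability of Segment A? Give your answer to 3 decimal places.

0.922

Apply Bayes' rule: the posterior for each component is proportional to its prior times its likelihood at x.
Component likelihoods at x = 'skip':
  f_A = 0.51
  f_B = 0.39
Prior × likelihood for each component:
  P(Z=A)·f_A = 0.90 × 0.51 = 0.459
  P(Z=B)·f_B = 0.10 × 0.39 = 0.039
Normaliser: 0.459 + 0.039 = 0.498
P(Segment A | 'skip') ≈ 0.922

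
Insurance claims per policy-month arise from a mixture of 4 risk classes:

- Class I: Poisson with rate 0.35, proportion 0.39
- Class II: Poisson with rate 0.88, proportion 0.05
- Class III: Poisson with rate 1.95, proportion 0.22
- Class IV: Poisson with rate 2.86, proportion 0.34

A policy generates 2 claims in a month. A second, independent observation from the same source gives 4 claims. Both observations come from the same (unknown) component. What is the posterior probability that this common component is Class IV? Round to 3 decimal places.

0.710

The responsibility of component k is w_k f_k(x) divided by Σ_j w_j f_j(x).
Since both observations come from the same component, the likelihood for component k is f_k(x₁)·f_k(x₂).
  p_I = [e^(−0.35)·0.35^2/2! = 0.0431621] × [0.000440614] = 1.90178e-05
  p_II = [e^(−0.88)·0.88^2/2! = 0.160604] × [0.0103643] = 0.00166455
  p_III = [e^(−1.95)·1.95^2/2! = 0.270499] × [0.0857142] = 0.0231856
  p_IV = [e^(−2.86)·2.86^2/2! = 0.234218] × [0.159651] = 0.037393
Unnormalised posteriors:
  w_I·p_I = 0.39 × 1.90178e-05 = 7.41695e-06
  w_II·p_II = 0.05 × 0.00166455 = 8.32274e-05
  w_III·p_III = 0.22 × 0.0231856 = 0.00510083
  w_IV·p_IV = 0.34 × 0.037393 = 0.0127136
Marginal: 7.41695e-06 + 8.32274e-05 + 0.00510083 + 0.0127136 = 0.0179051
P(Class IV | x₁,x₂) = 0.0127136 / 0.0179051 ≈ 0.710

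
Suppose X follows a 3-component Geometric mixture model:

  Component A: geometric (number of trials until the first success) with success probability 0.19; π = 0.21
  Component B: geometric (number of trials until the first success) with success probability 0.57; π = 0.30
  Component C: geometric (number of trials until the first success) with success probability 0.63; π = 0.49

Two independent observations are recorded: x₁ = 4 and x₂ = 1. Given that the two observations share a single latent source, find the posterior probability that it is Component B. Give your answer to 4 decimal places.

0.3583

Apply Bayes' rule: the posterior for each component is proportional to its prior times its likelihood at x.
Since both observations come from the same component, the likelihood for component k is f_k(x₁)·f_k(x₂).
  p_A = [0.19·(1−0.19)^3 = 0.19·0.531441 = 0.100974] × [0.19] = 0.019185
  p_B = [0.57·(1−0.57)^3 = 0.57·0.079507 = 0.045319] × [0.57] = 0.0258318
  p_C = [0.63·(1−0.63)^3 = 0.63·0.050653 = 0.0319114] × [0.63] = 0.0201042
Unnormalised posteriors:
  π_A·p_A = 0.21 × 0.019185 = 0.00402885
  π_B·p_B = 0.30 × 0.0258318 = 0.00774955
  π_C·p_C = 0.49 × 0.0201042 = 0.00985105
Evidence: 0.00402885 + 0.00774955 + 0.00985105 = 0.0216294
P(Component B | x) ≈ 0.3583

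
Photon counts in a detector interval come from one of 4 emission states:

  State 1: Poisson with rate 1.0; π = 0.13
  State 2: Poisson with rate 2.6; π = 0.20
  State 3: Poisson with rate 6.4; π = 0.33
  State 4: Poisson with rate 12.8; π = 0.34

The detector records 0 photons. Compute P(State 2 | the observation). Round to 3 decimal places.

Posterior ∝ prior × likelihood, so P(k | x) ∝ w_k f_k(x); normalise over all components.
Component likelihoods at x = 0 photons:
  L_1 = 0.367879
  L_2 = 0.0742736
  L_3 = 0.00166156
  L_4 = 2.76077e-06
Weight by the priors:
  w_1·L_1 = 0.13 × 0.367879 = 0.0478243
  w_2·L_2 = 0.20 × 0.0742736 = 0.0148547
  w_3·L_3 = 0.33 × 0.00166156 = 0.000548314
  w_4·L_4 = 0.34 × 2.76077e-06 = 9.38663e-07
Denominator: 0.0478243 + 0.0148547 + 0.000548314 + 9.38663e-07 = 0.0632283
So the posterior for State 2 is 0.0148547 / 0.0632283 ≈ 0.235.

0.235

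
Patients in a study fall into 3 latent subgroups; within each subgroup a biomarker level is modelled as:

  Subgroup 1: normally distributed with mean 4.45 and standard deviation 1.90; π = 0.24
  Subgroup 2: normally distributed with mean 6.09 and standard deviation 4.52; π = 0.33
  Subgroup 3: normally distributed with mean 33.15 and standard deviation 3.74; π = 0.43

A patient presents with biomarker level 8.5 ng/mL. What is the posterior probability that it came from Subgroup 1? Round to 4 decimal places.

0.1706

Apply Bayes' rule: the posterior for each component is proportional to its prior times its likelihood at x.
Normal densities:
  p_1 = 0.0216531
  p_2 = 0.0765666
  p_3 = 3.93681e-11
Prior × likelihood for each component:
  P(Z=1)·p_1 = 0.24 × 0.0216531 = 0.00519674
  P(Z=2)·p_2 = 0.33 × 0.0765666 = 0.025267
  P(Z=3)·p_3 = 0.43 × 3.93681e-11 = 1.69283e-11
Normaliser: 0.00519674 + 0.025267 + 1.69283e-11 = 0.0304637
Responsibility of Subgroup 1: 0.00519674 / 0.0304637 ≈ 0.1706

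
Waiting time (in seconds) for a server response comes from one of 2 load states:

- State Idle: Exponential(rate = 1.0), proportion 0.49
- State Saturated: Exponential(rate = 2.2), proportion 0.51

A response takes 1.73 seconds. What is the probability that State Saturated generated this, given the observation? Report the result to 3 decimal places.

0.223

P(component k | x) = π_k·f_k(x) / marginal(x), where marginal(x) = Σ_j π_j·f_j(x).
Component likelihoods at x = 1.73 seconds:
  L_Idle = 1.0·e^(−1.0·1.73) = 1.0·e^(−1.7300) = 0.177284
  L_Saturated = 2.2·e^(−2.2·1.73) = 2.2·e^(−3.8060) = 0.0489213
Unnormalised posteriors:
  π_Idle·L_Idle = 0.49 × 0.177284 = 0.0868694
  π_Saturated·L_Saturated = 0.51 × 0.0489213 = 0.0249499
Denominator: 0.0868694 + 0.0249499 = 0.111819
Responsibility of State Saturated: 0.0249499 / 0.111819 ≈ 0.223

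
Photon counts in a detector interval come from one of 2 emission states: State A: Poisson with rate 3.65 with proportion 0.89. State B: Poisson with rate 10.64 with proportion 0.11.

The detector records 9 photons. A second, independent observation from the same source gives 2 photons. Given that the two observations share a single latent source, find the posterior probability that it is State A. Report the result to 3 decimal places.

0.987

Apply Bayes' rule: the posterior for each component is proportional to its prior times its likelihood at x.
Since both observations come from the same component, the likelihood for component k is f_k(x₁)·f_k(x₂).
  f_A = [e^(−3.65)·3.65^9/9! = 0.00823565] × [0.173133] = 0.00142587
  f_B = [e^(−10.64)·10.64^9/9! = 0.115297] × [0.00135506] = 0.000156235
Weight by the priors:
  π_A·f_A = 0.89 × 0.00142587 = 0.00126902
  π_B·f_B = 0.11 × 0.000156235 = 1.71858e-05
Sum: 0.00126902 + 1.71858e-05 = 0.00128621
P(State A | x) ≈ 0.987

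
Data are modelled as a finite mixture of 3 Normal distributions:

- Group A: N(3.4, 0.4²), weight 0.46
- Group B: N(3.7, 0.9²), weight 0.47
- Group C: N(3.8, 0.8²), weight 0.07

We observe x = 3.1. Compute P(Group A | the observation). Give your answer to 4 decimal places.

0.6450

P(component k | x) = w_k·f_k(x) / marginal(x), where marginal(x) = Σ_j w_j·f_j(x).
Component likelihoods at x = 3.1:
  L_A = 0.752844
  L_B = 0.354942
  L_C = 0.340069
Prior × likelihood for each component:
  w_A·L_A = 0.46 × 0.752844 = 0.346308
  w_B·L_B = 0.47 × 0.354942 = 0.166823
  w_C·L_C = 0.07 × 0.340069 = 0.0238048
Sum: 0.346308 + 0.166823 + 0.0238048 = 0.536936
P(Group A | data) = 0.346308 / 0.536936 ≈ 0.6450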